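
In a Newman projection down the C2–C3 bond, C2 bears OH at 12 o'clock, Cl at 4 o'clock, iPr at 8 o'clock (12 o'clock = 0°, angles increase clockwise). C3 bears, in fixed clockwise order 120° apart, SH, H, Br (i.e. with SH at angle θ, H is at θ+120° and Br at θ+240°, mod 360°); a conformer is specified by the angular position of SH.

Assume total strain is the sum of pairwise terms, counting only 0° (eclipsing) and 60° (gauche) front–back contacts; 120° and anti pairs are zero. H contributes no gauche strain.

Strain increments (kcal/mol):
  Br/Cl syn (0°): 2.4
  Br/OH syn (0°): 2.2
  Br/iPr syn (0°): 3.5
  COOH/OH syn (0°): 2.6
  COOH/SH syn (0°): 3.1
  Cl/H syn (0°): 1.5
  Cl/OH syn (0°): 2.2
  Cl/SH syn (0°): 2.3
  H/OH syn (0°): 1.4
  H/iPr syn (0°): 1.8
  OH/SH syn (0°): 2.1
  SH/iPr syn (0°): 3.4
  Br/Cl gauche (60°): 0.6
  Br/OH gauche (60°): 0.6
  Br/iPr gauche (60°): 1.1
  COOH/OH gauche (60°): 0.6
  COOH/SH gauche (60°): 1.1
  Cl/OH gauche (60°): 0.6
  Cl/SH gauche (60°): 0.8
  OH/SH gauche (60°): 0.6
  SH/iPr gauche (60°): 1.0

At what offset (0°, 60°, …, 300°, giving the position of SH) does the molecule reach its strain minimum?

SH at 0° (eclipsed): OH(0°)/SH(0°) eclipsed 2.1; Cl(120°)/H(120°) eclipsed 1.5; iPr(240°)/Br(240°) eclipsed 3.5 → 7.1 kcal/mol.
SH at 60° (staggered): OH(0°)/SH(60°) gauche 0.6; OH(0°)/Br(300°) gauche 0.6; Cl(120°)/SH(60°) gauche 0.8; iPr(240°)/Br(300°) gauche 1.1 → 3.1 kcal/mol.
SH at 120° (eclipsed): OH(0°)/Br(0°) eclipsed 2.2; Cl(120°)/SH(120°) eclipsed 2.3; iPr(240°)/H(240°) eclipsed 1.8 → 6.3 kcal/mol.
SH at 180° (staggered): OH(0°)/Br(60°) gauche 0.6; Cl(120°)/SH(180°) gauche 0.8; Cl(120°)/Br(60°) gauche 0.6; iPr(240°)/SH(180°) gauche 1.0 → 3.0 kcal/mol.
SH at 240° (eclipsed): OH(0°)/H(0°) eclipsed 1.4; Cl(120°)/Br(120°) eclipsed 2.4; iPr(240°)/SH(240°) eclipsed 3.4 → 7.2 kcal/mol.
SH at 300° (staggered): OH(0°)/SH(300°) gauche 0.6; Cl(120°)/Br(180°) gauche 0.6; iPr(240°)/SH(300°) gauche 1.0; iPr(240°)/Br(180°) gauche 1.1 → 3.3 kcal/mol.
The minimum (3.0 kcal/mol) occurs with SH at 180°.

180°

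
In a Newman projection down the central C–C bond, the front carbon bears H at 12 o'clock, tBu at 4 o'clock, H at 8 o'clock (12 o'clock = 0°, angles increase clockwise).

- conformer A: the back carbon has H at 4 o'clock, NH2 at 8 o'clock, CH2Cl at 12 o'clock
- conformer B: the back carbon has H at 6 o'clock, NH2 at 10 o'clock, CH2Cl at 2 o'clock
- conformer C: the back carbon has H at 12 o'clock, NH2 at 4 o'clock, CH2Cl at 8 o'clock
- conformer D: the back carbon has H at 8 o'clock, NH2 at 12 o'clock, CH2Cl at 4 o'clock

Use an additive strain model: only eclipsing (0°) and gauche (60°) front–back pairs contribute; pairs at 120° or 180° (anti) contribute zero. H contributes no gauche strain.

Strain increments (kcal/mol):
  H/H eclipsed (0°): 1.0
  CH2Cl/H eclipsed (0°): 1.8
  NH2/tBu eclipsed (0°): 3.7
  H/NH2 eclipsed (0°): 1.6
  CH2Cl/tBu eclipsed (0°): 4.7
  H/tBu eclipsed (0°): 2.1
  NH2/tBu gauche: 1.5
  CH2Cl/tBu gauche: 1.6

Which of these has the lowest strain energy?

A (eclipsed): H(0°)/CH2Cl(0°) eclipsed 1.8; tBu(120°)/H(120°) eclipsed 2.1; H(240°)/NH2(240°) eclipsed 1.6 → 5.5 kcal/mol.
B (staggered): tBu(120°)/CH2Cl(60°) gauche 1.6 → 1.6 kcal/mol.
C (eclipsed): H(0°)/H(0°) eclipsed 1.0; tBu(120°)/NH2(120°) eclipsed 3.7; H(240°)/CH2Cl(240°) eclipsed 1.8 → 6.5 kcal/mol.
D (eclipsed): H(0°)/NH2(0°) eclipsed 1.6; tBu(120°)/CH2Cl(120°) eclipsed 4.7; H(240°)/H(240°) eclipsed 1.0 → 7.3 kcal/mol.
B has the lowest total (1.6 kcal/mol).

B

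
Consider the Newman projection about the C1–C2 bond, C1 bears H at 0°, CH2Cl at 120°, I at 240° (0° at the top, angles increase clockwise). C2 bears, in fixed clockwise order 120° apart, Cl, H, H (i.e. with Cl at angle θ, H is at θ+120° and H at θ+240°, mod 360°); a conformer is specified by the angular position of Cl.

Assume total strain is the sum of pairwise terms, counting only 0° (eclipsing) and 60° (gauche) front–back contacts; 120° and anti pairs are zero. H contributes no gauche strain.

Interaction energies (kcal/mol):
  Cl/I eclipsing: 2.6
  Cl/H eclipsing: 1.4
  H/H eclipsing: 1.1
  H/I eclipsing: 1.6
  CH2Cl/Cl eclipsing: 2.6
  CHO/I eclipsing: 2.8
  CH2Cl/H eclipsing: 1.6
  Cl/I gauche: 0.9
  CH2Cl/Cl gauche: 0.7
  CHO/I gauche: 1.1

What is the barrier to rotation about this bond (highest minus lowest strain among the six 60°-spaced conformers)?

Cl at 0° (eclipsed): H(0°)/Cl(0°) eclipsed 1.4; CH2Cl(120°)/H(120°) eclipsed 1.6; I(240°)/H(240°) eclipsed 1.6 → 4.6 kcal/mol.
Cl at 60° (staggered): CH2Cl(120°)/Cl(60°) gauche 0.7 → 0.7 kcal/mol.
Cl at 120° (eclipsed): H(0°)/H(0°) eclipsed 1.1; CH2Cl(120°)/Cl(120°) eclipsed 2.6; I(240°)/H(240°) eclipsed 1.6 → 5.3 kcal/mol.
Cl at 180° (staggered): CH2Cl(120°)/Cl(180°) gauche 0.7; I(240°)/Cl(180°) gauche 0.9 → 1.6 kcal/mol.
Cl at 240° (eclipsed): H(0°)/H(0°) eclipsed 1.1; CH2Cl(120°)/H(120°) eclipsed 1.6; I(240°)/Cl(240°) eclipsed 2.6 → 5.3 kcal/mol.
Cl at 300° (staggered): I(240°)/Cl(300°) gauche 0.9 → 0.9 kcal/mol.
Max at 120° (5.3 kcal/mol), min at 60° (0.7 kcal/mol); barrier = 4.6 kcal/mol.

4.6 kcal/mol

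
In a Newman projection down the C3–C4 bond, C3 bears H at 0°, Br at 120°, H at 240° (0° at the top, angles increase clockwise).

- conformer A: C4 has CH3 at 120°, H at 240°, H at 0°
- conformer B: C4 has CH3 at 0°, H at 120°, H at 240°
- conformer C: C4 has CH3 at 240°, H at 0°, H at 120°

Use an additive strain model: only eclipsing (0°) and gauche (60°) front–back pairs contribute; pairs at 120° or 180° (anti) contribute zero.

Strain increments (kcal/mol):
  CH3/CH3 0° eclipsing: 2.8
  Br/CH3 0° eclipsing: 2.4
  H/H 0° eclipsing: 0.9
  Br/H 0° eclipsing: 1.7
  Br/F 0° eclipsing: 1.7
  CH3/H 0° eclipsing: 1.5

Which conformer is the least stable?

A

A (eclipsed): H–H eclipsed, Br–CH3 eclipsed, H–H eclipsed; 0.9 + 2.4 + 0.9 = 4.2 kcal/mol.
B (eclipsed): H–CH3 eclipsed, Br–H eclipsed, H–H eclipsed; 1.5 + 1.7 + 0.9 = 4.1 kcal/mol.
C (eclipsed): H–H eclipsed, Br–H eclipsed, H–CH3 eclipsed; 0.9 + 1.7 + 1.5 = 4.1 kcal/mol.
A has the highest total (4.2 kcal/mol).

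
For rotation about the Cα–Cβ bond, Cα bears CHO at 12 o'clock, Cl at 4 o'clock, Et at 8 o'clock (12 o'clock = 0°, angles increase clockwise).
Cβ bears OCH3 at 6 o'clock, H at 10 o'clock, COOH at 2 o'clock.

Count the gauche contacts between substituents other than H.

Non-H gauche pairs: CHO(0°)/COOH(60°); Cl(120°)/OCH3(180°); Cl(120°)/COOH(60°); Et(240°)/OCH3(180°) — 4 interactions.

4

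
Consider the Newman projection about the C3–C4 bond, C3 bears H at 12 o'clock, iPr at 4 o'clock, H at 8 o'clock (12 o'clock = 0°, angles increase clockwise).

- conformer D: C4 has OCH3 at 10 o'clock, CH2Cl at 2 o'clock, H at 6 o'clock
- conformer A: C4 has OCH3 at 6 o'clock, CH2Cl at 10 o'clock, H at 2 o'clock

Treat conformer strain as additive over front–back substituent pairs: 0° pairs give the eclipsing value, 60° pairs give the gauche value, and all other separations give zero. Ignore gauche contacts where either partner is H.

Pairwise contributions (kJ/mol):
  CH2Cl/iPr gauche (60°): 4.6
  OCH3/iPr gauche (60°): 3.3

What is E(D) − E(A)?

D (staggered): iPr(120°)/CH2Cl(60°) gauche 4.6 → 4.6 kJ/mol.
A (staggered): iPr(120°)/OCH3(180°) gauche 3.3 → 3.3 kJ/mol.
E(D) − E(A) = 4.6 − 3.3 = +1.3 kJ/mol.

+1.3 kJ/mol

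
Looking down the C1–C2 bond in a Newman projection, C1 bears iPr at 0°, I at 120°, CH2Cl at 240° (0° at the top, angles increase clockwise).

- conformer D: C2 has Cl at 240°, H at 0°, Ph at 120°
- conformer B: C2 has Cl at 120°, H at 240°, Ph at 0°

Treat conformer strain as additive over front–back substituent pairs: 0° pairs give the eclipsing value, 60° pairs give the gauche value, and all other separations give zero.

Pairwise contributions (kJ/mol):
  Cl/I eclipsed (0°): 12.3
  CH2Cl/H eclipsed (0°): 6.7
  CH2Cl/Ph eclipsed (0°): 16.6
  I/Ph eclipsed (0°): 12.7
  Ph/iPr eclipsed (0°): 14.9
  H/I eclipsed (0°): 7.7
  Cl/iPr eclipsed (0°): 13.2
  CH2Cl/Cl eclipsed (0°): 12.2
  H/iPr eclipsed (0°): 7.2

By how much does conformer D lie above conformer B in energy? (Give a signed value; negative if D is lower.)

D is eclipsed. iPr at 0° is eclipsed with H at 0° (7.2); I at 120° is eclipsed with Ph at 120° (12.7); CH2Cl at 240° is eclipsed with Cl at 240° (12.2). Total 32.1 kJ/mol.
B is eclipsed. iPr at 0° is eclipsed with Ph at 0° (14.9); I at 120° is eclipsed with Cl at 120° (12.3); CH2Cl at 240° is eclipsed with H at 240° (6.7). Total 33.9 kJ/mol.
E(D) − E(B) = 32.1 − 33.9 = -1.8 kJ/mol.

-1.8 kJ/mol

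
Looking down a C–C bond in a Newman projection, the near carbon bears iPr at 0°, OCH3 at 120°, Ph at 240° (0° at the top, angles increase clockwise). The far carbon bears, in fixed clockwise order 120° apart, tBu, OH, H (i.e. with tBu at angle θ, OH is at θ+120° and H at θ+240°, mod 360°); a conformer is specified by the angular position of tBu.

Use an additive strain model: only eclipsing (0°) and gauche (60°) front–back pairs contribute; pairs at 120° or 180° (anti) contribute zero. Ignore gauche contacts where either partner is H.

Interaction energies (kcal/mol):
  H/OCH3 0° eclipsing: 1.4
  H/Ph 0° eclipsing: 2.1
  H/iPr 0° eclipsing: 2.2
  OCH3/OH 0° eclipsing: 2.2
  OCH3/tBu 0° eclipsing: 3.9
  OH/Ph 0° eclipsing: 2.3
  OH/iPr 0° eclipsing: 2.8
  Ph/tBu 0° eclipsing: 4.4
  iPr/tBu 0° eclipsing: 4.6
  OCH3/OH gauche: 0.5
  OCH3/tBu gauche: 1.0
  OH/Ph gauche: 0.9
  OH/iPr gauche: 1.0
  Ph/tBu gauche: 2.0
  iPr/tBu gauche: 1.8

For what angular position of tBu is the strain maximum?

tBu at 0° (eclipsed): iPr–tBu eclipsed, OCH3–OH eclipsed, Ph–H eclipsed; 4.6 + 2.2 + 2.1 = 8.9 kcal/mol.
tBu at 60° (staggered): iPr–tBu gauche, OCH3–tBu gauche, OCH3–OH gauche, Ph–OH gauche; 1.8 + 1.0 + 0.5 + 0.9 = 4.2 kcal/mol.
tBu at 120° (eclipsed): iPr–H eclipsed, OCH3–tBu eclipsed, Ph–OH eclipsed; 2.2 + 3.9 + 2.3 = 8.4 kcal/mol.
tBu at 180° (staggered): iPr–OH gauche, OCH3–tBu gauche, Ph–tBu gauche, Ph–OH gauche; 1.0 + 1.0 + 2.0 + 0.9 = 4.9 kcal/mol.
tBu at 240° (eclipsed): iPr–OH eclipsed, OCH3–H eclipsed, Ph–tBu eclipsed; 2.8 + 1.4 + 4.4 = 8.6 kcal/mol.
tBu at 300° (staggered): iPr–tBu gauche, iPr–OH gauche, OCH3–OH gauche, Ph–tBu gauche; 1.8 + 1.0 + 0.5 + 2.0 = 5.3 kcal/mol.
The maximum (8.9 kcal/mol) occurs with tBu at 0°.

0°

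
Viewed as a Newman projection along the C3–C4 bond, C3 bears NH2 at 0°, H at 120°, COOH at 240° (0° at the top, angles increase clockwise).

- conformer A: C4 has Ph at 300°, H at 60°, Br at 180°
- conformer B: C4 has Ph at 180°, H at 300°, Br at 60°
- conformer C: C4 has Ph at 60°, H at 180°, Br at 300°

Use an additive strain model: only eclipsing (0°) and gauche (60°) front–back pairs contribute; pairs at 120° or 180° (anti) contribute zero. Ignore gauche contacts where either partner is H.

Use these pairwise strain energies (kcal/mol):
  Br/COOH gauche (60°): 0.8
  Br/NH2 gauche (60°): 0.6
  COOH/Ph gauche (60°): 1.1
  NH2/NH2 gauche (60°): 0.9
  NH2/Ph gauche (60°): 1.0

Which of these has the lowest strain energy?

A (staggered): NH2(0°)/Ph(300°) gauche 1.0; COOH(240°)/Ph(300°) gauche 1.1; COOH(240°)/Br(180°) gauche 0.8 → 2.9 kcal/mol.
B (staggered): NH2(0°)/Br(60°) gauche 0.6; COOH(240°)/Ph(180°) gauche 1.1 → 1.7 kcal/mol.
C (staggered): NH2(0°)/Ph(60°) gauche 1.0; NH2(0°)/Br(300°) gauche 0.6; COOH(240°)/Br(300°) gauche 0.8 → 2.4 kcal/mol.
B has the lowest total (1.7 kcal/mol).

B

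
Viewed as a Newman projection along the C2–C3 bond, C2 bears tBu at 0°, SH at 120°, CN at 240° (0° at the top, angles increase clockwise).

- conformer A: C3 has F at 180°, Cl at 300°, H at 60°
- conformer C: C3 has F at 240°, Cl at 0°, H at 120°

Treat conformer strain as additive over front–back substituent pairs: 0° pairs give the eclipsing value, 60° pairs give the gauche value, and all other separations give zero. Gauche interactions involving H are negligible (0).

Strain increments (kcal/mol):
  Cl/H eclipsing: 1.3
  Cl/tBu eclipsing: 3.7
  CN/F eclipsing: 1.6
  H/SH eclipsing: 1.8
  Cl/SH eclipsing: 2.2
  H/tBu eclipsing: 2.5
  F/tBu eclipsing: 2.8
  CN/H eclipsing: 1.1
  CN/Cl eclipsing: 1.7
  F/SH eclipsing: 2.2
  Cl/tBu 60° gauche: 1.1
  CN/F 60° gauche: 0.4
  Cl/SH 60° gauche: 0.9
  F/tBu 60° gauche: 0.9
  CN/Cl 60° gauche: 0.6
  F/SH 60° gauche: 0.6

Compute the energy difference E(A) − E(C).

A is staggered. tBu at 0° is gauche with Cl at 300° (1.1); SH at 120° is gauche with F at 180° (0.6); CN at 240° is gauche with F at 180° (0.4); CN at 240° is gauche with Cl at 300° (0.6). Total 2.7 kcal/mol.
C is eclipsed. tBu at 0° is eclipsed with Cl at 0° (3.7); SH at 120° is eclipsed with H at 120° (1.8); CN at 240° is eclipsed with F at 240° (1.6). Total 7.1 kcal/mol.
E(A) − E(C) = 2.7 − 7.1 = -4.4 kcal/mol.

-4.4 kcal/mol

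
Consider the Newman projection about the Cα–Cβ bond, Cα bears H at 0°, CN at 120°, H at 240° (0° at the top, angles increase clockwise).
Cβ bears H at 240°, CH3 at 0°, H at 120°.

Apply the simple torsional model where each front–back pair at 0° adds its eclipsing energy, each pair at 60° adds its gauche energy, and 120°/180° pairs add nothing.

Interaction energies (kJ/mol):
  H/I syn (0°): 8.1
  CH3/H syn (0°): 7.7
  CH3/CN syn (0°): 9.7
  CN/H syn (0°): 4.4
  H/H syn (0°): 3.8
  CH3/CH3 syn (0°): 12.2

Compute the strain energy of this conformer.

15.9 kJ/mol

This conformer (eclipsed): H(0°)/CH3(0°) eclipsed 7.7; CN(120°)/H(120°) eclipsed 4.4; H(240°)/H(240°) eclipsed 3.8 → 15.9 kJ/mol.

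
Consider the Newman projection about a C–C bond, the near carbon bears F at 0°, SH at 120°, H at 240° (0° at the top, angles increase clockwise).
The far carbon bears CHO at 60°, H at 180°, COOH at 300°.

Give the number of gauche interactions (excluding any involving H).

Non-H gauche pairs: F(0°)/CHO(60°); F(0°)/COOH(300°); SH(120°)/CHO(60°) — 3 interactions.

3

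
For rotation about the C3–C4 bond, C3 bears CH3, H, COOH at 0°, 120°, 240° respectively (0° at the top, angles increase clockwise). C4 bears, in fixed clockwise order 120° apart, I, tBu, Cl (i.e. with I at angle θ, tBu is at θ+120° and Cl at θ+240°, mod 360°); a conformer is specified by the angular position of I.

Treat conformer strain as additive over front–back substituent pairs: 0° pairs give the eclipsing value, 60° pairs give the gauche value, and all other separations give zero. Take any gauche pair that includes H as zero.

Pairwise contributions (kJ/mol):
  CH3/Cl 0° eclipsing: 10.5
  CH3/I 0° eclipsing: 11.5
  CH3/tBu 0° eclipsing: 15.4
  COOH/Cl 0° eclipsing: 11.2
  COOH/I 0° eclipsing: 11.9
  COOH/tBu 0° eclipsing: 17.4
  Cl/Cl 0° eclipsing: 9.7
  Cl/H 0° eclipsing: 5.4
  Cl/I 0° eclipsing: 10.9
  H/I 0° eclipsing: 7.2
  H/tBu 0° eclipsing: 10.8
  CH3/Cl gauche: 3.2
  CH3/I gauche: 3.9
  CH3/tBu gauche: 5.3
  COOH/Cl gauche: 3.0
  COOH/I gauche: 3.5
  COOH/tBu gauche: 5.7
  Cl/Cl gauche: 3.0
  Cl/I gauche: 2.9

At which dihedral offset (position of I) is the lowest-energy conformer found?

I at 0° (eclipsed): CH3–I eclipsed, H–tBu eclipsed, COOH–Cl eclipsed; 11.5 + 10.8 + 11.2 = 33.5 kJ/mol.
I at 60° (staggered): CH3–I gauche, CH3–Cl gauche, COOH–tBu gauche, COOH–Cl gauche; 3.9 + 3.2 + 5.7 + 3.0 = 15.8 kJ/mol.
I at 120° (eclipsed): CH3–Cl eclipsed, H–I eclipsed, COOH–tBu eclipsed; 10.5 + 7.2 + 17.4 = 35.1 kJ/mol.
I at 180° (staggered): CH3–tBu gauche, CH3–Cl gauche, COOH–I gauche, COOH–tBu gauche; 5.3 + 3.2 + 3.5 + 5.7 = 17.7 kJ/mol.
I at 240° (eclipsed): CH3–tBu eclipsed, H–Cl eclipsed, COOH–I eclipsed; 15.4 + 5.4 + 11.9 = 32.7 kJ/mol.
I at 300° (staggered): CH3–I gauche, CH3–tBu gauche, COOH–I gauche, COOH–Cl gauche; 3.9 + 5.3 + 3.5 + 3.0 = 15.7 kJ/mol.
The minimum (15.7 kJ/mol) occurs with I at 300°.

300°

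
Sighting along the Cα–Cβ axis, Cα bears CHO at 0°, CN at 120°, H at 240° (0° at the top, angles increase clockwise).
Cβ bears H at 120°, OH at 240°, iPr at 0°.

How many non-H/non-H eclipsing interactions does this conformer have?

1

Non-H eclipsing pairs: CHO(0°)/iPr(0°) — 1 interaction.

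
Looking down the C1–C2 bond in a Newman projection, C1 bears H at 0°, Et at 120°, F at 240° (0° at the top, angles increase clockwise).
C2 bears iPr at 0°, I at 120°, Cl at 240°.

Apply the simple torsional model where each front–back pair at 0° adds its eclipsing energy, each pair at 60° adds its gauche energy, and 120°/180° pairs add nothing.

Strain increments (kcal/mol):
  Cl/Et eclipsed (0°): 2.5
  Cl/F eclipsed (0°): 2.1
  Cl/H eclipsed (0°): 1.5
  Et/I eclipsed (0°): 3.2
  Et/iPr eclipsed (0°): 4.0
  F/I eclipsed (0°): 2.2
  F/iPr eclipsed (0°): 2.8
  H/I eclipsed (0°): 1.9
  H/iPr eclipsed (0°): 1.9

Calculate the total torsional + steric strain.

This conformer (eclipsed): H–iPr eclipsed, Et–I eclipsed, F–Cl eclipsed; 1.9 + 3.2 + 2.1 = 7.2 kcal/mol.

7.2 kcal/mol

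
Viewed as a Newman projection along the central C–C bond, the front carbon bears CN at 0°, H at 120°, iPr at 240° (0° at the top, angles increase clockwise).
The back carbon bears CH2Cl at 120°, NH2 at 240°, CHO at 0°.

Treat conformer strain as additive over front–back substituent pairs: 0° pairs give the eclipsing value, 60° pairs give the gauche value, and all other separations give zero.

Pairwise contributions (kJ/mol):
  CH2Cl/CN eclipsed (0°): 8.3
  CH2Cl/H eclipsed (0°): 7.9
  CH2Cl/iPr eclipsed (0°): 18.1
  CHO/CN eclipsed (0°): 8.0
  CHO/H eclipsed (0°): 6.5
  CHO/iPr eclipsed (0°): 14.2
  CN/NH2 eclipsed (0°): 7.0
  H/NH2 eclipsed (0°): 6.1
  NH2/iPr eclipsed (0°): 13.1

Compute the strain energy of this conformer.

This conformer (eclipsed): CN–CHO eclipsed, H–CH2Cl eclipsed, iPr–NH2 eclipsed; 8.0 + 7.9 + 13.1 = 29.0 kJ/mol.

29.0 kJ/mol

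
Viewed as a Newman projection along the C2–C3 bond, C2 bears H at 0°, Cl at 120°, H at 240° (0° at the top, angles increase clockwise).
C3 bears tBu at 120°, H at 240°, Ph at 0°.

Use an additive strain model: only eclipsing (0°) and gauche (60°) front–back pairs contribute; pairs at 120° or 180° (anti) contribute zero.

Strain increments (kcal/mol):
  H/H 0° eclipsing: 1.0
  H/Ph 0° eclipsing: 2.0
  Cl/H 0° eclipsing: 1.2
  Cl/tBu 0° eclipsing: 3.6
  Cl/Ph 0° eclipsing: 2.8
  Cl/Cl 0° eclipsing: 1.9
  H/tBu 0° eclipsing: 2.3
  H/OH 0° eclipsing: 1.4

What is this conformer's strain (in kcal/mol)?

6.6 kcal/mol

This conformer (eclipsed): H–Ph eclipsed, Cl–tBu eclipsed, H–H eclipsed; 2.0 + 3.6 + 1.0 = 6.6 kcal/mol.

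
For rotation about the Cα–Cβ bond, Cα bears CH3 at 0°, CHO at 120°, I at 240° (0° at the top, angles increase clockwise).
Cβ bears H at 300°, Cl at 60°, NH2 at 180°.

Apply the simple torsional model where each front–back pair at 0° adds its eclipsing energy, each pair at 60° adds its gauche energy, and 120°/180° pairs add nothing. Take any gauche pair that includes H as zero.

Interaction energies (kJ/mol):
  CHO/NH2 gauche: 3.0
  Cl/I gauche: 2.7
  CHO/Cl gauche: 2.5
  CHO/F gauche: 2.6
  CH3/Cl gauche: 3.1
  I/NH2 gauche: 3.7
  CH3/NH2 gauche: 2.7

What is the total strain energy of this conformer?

This conformer (staggered): CH3(0°)/Cl(60°) gauche 3.1; CHO(120°)/Cl(60°) gauche 2.5; CHO(120°)/NH2(180°) gauche 3.0; I(240°)/NH2(180°) gauche 3.7 → 12.3 kJ/mol.

12.3 kJ/mol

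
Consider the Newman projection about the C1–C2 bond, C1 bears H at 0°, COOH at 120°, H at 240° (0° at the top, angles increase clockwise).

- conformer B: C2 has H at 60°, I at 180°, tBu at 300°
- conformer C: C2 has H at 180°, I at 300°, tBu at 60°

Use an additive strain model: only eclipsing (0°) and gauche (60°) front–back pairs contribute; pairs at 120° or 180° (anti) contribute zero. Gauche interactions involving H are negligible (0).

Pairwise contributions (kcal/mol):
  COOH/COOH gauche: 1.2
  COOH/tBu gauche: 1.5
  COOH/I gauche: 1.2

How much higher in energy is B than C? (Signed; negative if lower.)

-0.3 kcal/mol

B (staggered): COOH(120°)/I(180°) gauche 1.2 → 1.2 kcal/mol.
C (staggered): COOH(120°)/tBu(60°) gauche 1.5 → 1.5 kcal/mol.
E(B) − E(C) = 1.2 − 1.5 = -0.3 kcal/mol.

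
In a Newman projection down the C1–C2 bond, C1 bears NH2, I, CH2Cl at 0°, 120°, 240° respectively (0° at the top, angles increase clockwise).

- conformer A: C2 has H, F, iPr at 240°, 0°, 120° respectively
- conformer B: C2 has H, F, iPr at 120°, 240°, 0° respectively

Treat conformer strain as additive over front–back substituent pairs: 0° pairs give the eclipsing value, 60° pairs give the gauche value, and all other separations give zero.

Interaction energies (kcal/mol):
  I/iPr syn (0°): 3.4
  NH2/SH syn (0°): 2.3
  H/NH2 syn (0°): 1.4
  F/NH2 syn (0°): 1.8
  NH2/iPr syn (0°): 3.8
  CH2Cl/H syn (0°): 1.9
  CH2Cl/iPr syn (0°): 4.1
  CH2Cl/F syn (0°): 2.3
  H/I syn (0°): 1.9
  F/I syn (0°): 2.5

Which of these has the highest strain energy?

B

A is eclipsed. NH2 at 0° is eclipsed with F at 0° (1.8); I at 120° is eclipsed with iPr at 120° (3.4); CH2Cl at 240° is eclipsed with H at 240° (1.9). Total 7.1 kcal/mol.
B is eclipsed. NH2 at 0° is eclipsed with iPr at 0° (3.8); I at 120° is eclipsed with H at 120° (1.9); CH2Cl at 240° is eclipsed with F at 240° (2.3). Total 8.0 kcal/mol.
B has the highest total (8.0 kcal/mol).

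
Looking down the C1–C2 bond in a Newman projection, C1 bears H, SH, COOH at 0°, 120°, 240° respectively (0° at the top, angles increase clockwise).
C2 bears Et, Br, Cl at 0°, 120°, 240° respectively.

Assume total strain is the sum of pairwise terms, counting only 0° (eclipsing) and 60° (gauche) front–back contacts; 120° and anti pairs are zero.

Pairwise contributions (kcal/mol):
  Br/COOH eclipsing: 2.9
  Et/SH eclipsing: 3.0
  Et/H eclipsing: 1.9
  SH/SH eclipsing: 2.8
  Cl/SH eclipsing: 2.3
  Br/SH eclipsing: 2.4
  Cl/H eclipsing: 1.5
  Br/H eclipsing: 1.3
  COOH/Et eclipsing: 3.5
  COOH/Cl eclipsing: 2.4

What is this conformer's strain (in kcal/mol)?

6.7 kcal/mol

This conformer is eclipsed. H at 0° is eclipsed with Et at 0° (1.9); SH at 120° is eclipsed with Br at 120° (2.4); COOH at 240° is eclipsed with Cl at 240° (2.4). Total 6.7 kcal/mol.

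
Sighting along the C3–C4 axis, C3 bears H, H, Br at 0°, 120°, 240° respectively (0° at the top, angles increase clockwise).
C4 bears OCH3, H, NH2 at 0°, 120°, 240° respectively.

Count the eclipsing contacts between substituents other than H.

1

Non-H eclipsing pairs: Br(240°)/NH2(240°) — 1 interaction.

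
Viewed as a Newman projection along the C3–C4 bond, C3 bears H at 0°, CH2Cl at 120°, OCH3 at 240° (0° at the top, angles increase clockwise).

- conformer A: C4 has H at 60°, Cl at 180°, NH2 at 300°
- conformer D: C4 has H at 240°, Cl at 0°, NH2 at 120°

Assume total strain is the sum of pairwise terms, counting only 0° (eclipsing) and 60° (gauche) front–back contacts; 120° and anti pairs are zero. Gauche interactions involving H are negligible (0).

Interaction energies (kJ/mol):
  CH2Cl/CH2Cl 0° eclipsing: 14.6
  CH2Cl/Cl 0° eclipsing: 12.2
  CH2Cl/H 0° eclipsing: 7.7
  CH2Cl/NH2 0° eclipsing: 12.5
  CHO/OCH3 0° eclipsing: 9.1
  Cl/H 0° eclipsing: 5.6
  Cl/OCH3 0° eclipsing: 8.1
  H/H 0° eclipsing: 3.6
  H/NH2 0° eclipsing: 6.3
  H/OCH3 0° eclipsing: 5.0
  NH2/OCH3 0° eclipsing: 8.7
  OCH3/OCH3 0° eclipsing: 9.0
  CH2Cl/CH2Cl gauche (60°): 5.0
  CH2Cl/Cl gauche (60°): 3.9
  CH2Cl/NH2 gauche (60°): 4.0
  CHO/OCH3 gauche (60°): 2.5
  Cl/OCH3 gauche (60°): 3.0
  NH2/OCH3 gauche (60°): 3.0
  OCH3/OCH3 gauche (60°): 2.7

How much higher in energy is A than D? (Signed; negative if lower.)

A (staggered): CH2Cl–Cl gauche, OCH3–Cl gauche, OCH3–NH2 gauche; 3.9 + 3.0 + 3.0 = 9.9 kJ/mol.
D (eclipsed): H–Cl eclipsed, CH2Cl–NH2 eclipsed, OCH3–H eclipsed; 5.6 + 12.5 + 5.0 = 23.1 kJ/mol.
E(A) − E(D) = 9.9 − 23.1 = -13.2 kJ/mol.

-13.2 kJ/mol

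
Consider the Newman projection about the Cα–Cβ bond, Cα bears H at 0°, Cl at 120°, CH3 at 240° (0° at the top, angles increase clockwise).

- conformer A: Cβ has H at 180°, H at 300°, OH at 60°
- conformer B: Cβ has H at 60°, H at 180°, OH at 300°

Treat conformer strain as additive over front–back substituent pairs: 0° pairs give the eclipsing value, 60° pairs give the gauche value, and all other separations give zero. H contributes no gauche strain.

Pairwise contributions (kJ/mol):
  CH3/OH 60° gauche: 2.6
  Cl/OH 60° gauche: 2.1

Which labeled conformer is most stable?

A

A (staggered): Cl(120°)/OH(60°) gauche 2.1 → 2.1 kJ/mol.
B (staggered): CH3(240°)/OH(300°) gauche 2.6 → 2.6 kJ/mol.
A has the lowest total (2.1 kJ/mol).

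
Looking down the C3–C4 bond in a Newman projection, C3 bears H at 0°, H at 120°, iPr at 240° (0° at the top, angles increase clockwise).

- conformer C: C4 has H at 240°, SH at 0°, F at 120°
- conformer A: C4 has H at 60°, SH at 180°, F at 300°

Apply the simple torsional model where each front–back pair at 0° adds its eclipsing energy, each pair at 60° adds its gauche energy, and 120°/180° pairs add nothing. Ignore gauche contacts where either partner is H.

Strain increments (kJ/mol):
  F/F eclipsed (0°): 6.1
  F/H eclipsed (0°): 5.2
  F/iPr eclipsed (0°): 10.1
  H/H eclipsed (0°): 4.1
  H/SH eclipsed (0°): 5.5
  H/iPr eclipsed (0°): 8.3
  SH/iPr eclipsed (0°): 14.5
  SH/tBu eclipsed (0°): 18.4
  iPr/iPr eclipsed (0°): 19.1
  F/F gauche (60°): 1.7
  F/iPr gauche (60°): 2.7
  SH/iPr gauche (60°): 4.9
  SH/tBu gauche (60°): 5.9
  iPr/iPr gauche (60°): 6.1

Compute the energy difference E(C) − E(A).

C (eclipsed): H(0°)/SH(0°) eclipsed 5.5; H(120°)/F(120°) eclipsed 5.2; iPr(240°)/H(240°) eclipsed 8.3 → 19.0 kJ/mol.
A (staggered): iPr(240°)/SH(180°) gauche 4.9; iPr(240°)/F(300°) gauche 2.7 → 7.6 kJ/mol.
E(C) − E(A) = 19.0 − 7.6 = +11.4 kJ/mol.

+11.4 kJ/mol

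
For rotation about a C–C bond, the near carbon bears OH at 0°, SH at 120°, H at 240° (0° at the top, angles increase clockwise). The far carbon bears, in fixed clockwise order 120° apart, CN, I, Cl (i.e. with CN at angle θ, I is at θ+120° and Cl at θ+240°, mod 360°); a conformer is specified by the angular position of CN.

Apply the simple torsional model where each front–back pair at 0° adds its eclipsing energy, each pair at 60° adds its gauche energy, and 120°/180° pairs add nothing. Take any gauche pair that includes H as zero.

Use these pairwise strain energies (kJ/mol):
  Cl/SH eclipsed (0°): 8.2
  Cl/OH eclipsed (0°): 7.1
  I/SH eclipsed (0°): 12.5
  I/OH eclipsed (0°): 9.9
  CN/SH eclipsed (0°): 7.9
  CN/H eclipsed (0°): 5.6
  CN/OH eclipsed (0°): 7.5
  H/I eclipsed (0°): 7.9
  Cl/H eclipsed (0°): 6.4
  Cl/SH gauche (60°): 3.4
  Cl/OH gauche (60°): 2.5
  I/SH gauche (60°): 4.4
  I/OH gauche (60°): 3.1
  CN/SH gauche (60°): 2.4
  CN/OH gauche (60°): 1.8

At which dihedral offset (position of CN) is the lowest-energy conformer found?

60°

CN at 0° (eclipsed): OH(0°)/CN(0°) eclipsed 7.5; SH(120°)/I(120°) eclipsed 12.5; H(240°)/Cl(240°) eclipsed 6.4 → 26.4 kJ/mol.
CN at 60° (staggered): OH(0°)/CN(60°) gauche 1.8; OH(0°)/Cl(300°) gauche 2.5; SH(120°)/CN(60°) gauche 2.4; SH(120°)/I(180°) gauche 4.4 → 11.1 kJ/mol.
CN at 120° (eclipsed): OH(0°)/Cl(0°) eclipsed 7.1; SH(120°)/CN(120°) eclipsed 7.9; H(240°)/I(240°) eclipsed 7.9 → 22.9 kJ/mol.
CN at 180° (staggered): OH(0°)/I(300°) gauche 3.1; OH(0°)/Cl(60°) gauche 2.5; SH(120°)/CN(180°) gauche 2.4; SH(120°)/Cl(60°) gauche 3.4 → 11.4 kJ/mol.
CN at 240° (eclipsed): OH(0°)/I(0°) eclipsed 9.9; SH(120°)/Cl(120°) eclipsed 8.2; H(240°)/CN(240°) eclipsed 5.6 → 23.7 kJ/mol.
CN at 300° (staggered): OH(0°)/CN(300°) gauche 1.8; OH(0°)/I(60°) gauche 3.1; SH(120°)/I(60°) gauche 4.4; SH(120°)/Cl(180°) gauche 3.4 → 12.7 kJ/mol.
The minimum (11.1 kJ/mol) occurs with CN at 60°.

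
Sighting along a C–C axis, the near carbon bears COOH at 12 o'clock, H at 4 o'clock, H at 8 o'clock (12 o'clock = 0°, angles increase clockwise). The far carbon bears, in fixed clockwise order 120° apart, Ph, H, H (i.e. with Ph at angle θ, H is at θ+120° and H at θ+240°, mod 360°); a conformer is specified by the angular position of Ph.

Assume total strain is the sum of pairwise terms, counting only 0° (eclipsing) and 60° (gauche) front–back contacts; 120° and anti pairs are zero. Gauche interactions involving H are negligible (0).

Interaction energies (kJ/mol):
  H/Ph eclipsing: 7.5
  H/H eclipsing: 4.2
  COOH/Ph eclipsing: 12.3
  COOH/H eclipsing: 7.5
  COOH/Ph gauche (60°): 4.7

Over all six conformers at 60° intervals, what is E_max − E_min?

20.7 kJ/mol

Ph at 0° (eclipsed): COOH(0°)/Ph(0°) eclipsed 12.3; H(120°)/H(120°) eclipsed 4.2; H(240°)/H(240°) eclipsed 4.2 → 20.7 kJ/mol.
Ph at 60° (staggered): COOH(0°)/Ph(60°) gauche 4.7 → 4.7 kJ/mol.
Ph at 120° (eclipsed): COOH(0°)/H(0°) eclipsed 7.5; H(120°)/Ph(120°) eclipsed 7.5; H(240°)/H(240°) eclipsed 4.2 → 19.2 kJ/mol.
Ph at 180° (staggered): no non-H gauche contacts → 0.0 kJ/mol.
Ph at 240° (eclipsed): COOH(0°)/H(0°) eclipsed 7.5; H(120°)/H(120°) eclipsed 4.2; H(240°)/Ph(240°) eclipsed 7.5 → 19.2 kJ/mol.
Ph at 300° (staggered): COOH(0°)/Ph(300°) gauche 4.7 → 4.7 kJ/mol.
Max at 0° (20.7 kJ/mol), min at 180° (0.0 kJ/mol); barrier = 20.7 kJ/mol.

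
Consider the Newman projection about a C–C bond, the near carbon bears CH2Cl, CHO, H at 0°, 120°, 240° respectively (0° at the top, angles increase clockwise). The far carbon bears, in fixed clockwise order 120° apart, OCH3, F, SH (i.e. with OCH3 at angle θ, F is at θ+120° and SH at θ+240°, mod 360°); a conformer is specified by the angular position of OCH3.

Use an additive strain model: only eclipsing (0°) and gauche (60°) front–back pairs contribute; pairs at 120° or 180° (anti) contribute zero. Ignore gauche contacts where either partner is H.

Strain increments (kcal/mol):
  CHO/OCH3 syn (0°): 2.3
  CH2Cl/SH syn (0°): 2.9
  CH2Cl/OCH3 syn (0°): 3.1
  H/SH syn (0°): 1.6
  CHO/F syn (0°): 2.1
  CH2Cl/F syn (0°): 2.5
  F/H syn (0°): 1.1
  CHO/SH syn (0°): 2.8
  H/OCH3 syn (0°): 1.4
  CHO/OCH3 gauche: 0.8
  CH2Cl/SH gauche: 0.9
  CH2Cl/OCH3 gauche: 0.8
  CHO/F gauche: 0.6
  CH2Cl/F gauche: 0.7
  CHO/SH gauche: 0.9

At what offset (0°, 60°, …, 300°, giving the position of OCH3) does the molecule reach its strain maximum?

OCH3 at 0° (eclipsed): CH2Cl(0°)/OCH3(0°) eclipsed 3.1; CHO(120°)/F(120°) eclipsed 2.1; H(240°)/SH(240°) eclipsed 1.6 → 6.8 kcal/mol.
OCH3 at 60° (staggered): CH2Cl(0°)/OCH3(60°) gauche 0.8; CH2Cl(0°)/SH(300°) gauche 0.9; CHO(120°)/OCH3(60°) gauche 0.8; CHO(120°)/F(180°) gauche 0.6 → 3.1 kcal/mol.
OCH3 at 120° (eclipsed): CH2Cl(0°)/SH(0°) eclipsed 2.9; CHO(120°)/OCH3(120°) eclipsed 2.3; H(240°)/F(240°) eclipsed 1.1 → 6.3 kcal/mol.
OCH3 at 180° (staggered): CH2Cl(0°)/F(300°) gauche 0.7; CH2Cl(0°)/SH(60°) gauche 0.9; CHO(120°)/OCH3(180°) gauche 0.8; CHO(120°)/SH(60°) gauche 0.9 → 3.3 kcal/mol.
OCH3 at 240° (eclipsed): CH2Cl(0°)/F(0°) eclipsed 2.5; CHO(120°)/SH(120°) eclipsed 2.8; H(240°)/OCH3(240°) eclipsed 1.4 → 6.7 kcal/mol.
OCH3 at 300° (staggered): CH2Cl(0°)/OCH3(300°) gauche 0.8; CH2Cl(0°)/F(60°) gauche 0.7; CHO(120°)/F(60°) gauche 0.6; CHO(120°)/SH(180°) gauche 0.9 → 3.0 kcal/mol.
The maximum (6.8 kcal/mol) occurs with OCH3 at 0°.

0°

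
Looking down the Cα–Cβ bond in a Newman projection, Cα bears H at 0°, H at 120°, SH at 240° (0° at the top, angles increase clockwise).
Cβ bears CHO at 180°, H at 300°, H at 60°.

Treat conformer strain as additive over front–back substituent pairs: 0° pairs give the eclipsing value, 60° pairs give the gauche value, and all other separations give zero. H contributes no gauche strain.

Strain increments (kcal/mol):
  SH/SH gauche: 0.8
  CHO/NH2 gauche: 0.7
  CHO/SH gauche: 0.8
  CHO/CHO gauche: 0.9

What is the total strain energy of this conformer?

0.8 kcal/mol

This conformer (staggered): SH–CHO gauche; 0.8 = 0.8 kcal/mol.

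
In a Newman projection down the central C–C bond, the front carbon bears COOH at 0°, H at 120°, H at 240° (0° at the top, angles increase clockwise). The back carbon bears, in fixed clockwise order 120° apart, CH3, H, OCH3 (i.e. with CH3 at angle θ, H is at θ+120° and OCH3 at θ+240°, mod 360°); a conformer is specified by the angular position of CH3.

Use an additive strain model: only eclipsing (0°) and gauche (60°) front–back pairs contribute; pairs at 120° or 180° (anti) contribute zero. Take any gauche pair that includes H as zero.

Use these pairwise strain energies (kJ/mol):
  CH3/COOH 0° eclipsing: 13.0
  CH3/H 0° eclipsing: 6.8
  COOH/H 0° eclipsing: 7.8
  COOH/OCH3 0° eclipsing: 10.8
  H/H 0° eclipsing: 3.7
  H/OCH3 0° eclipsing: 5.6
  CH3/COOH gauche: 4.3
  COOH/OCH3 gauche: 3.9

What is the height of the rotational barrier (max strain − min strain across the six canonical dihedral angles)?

18.4 kJ/mol

CH3 at 0° is eclipsed. COOH at 0° is eclipsed with CH3 at 0° (13.0); H at 120° is eclipsed with H at 120° (3.7); H at 240° is eclipsed with OCH3 at 240° (5.6). Total 22.3 kJ/mol.
CH3 at 60° is staggered. COOH at 0° is gauche with CH3 at 60° (4.3); COOH at 0° is gauche with OCH3 at 300° (3.9). Total 8.2 kJ/mol.
CH3 at 120° is eclipsed. COOH at 0° is eclipsed with OCH3 at 0° (10.8); H at 120° is eclipsed with CH3 at 120° (6.8); H at 240° is eclipsed with H at 240° (3.7). Total 21.3 kJ/mol.
CH3 at 180° is staggered. COOH at 0° is gauche with OCH3 at 60° (3.9). Total 3.9 kJ/mol.
CH3 at 240° is eclipsed. COOH at 0° is eclipsed with H at 0° (7.8); H at 120° is eclipsed with OCH3 at 120° (5.6); H at 240° is eclipsed with CH3 at 240° (6.8). Total 20.2 kJ/mol.
CH3 at 300° is staggered. COOH at 0° is gauche with CH3 at 300° (4.3). Total 4.3 kJ/mol.
Max at 0° (22.3 kJ/mol), min at 180° (3.9 kJ/mol); barrier = 18.4 kJ/mol.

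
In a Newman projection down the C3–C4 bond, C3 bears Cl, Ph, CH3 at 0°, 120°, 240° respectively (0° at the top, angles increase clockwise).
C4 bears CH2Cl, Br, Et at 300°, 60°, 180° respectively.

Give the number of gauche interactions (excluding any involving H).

6

Non-H gauche pairs: Cl(0°)/CH2Cl(300°); Cl(0°)/Br(60°); Ph(120°)/Br(60°); Ph(120°)/Et(180°); CH3(240°)/CH2Cl(300°); CH3(240°)/Et(180°) — 6 interactions.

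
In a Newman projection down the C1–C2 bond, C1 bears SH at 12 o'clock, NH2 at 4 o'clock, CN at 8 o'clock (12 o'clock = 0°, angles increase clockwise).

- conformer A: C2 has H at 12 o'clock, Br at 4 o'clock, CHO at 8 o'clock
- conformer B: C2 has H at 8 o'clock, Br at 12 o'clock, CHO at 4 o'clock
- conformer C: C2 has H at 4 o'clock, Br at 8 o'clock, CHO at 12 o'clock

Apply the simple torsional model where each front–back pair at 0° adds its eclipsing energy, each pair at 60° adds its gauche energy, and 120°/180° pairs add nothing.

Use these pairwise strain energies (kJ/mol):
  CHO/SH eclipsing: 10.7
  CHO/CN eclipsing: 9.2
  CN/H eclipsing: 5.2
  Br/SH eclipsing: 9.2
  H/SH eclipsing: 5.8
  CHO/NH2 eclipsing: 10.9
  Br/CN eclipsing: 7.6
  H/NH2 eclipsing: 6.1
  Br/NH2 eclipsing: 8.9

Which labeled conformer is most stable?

A (eclipsed): SH(0°)/H(0°) eclipsed 5.8; NH2(120°)/Br(120°) eclipsed 8.9; CN(240°)/CHO(240°) eclipsed 9.2 → 23.9 kJ/mol.
B (eclipsed): SH(0°)/Br(0°) eclipsed 9.2; NH2(120°)/CHO(120°) eclipsed 10.9; CN(240°)/H(240°) eclipsed 5.2 → 25.3 kJ/mol.
C (eclipsed): SH(0°)/CHO(0°) eclipsed 10.7; NH2(120°)/H(120°) eclipsed 6.1; CN(240°)/Br(240°) eclipsed 7.6 → 24.4 kJ/mol.
A has the lowest total (23.9 kJ/mol).

A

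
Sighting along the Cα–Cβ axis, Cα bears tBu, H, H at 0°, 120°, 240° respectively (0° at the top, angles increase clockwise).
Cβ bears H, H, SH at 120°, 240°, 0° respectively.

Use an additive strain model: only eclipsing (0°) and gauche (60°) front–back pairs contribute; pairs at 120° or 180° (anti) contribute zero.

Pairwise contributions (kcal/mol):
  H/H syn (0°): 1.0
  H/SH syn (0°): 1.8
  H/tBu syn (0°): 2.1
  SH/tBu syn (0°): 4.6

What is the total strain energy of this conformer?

6.6 kcal/mol

This conformer (eclipsed): tBu–SH eclipsed, H–H eclipsed, H–H eclipsed; 4.6 + 1.0 + 1.0 = 6.6 kcal/mol.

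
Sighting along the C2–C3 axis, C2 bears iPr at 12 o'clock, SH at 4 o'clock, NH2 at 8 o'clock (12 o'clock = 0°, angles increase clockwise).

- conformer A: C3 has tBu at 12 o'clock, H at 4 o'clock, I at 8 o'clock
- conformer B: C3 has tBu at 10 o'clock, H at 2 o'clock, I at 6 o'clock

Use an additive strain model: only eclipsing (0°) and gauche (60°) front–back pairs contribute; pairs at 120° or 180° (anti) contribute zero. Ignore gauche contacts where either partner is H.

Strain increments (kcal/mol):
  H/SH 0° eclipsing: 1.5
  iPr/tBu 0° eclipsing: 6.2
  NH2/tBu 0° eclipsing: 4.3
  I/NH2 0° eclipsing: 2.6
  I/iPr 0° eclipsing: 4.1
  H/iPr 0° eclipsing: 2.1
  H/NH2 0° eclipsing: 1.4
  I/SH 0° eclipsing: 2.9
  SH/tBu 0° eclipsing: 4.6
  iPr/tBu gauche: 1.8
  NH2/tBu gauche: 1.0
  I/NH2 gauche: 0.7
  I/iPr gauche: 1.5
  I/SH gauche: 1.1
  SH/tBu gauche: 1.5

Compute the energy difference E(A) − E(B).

A is eclipsed. iPr at 0° is eclipsed with tBu at 0° (6.2); SH at 120° is eclipsed with H at 120° (1.5); NH2 at 240° is eclipsed with I at 240° (2.6). Total 10.3 kcal/mol.
B is staggered. iPr at 0° is gauche with tBu at 300° (1.8); SH at 120° is gauche with I at 180° (1.1); NH2 at 240° is gauche with tBu at 300° (1.0); NH2 at 240° is gauche with I at 180° (0.7). Total 4.6 kcal/mol.
E(A) − E(B) = 10.3 − 4.6 = +5.7 kcal/mol.

+5.7 kcal/mol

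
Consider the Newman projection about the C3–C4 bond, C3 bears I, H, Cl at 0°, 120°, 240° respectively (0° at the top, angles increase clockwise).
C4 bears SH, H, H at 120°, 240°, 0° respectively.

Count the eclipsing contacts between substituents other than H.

Every eclipsing pair involves H, so the count is 0.

0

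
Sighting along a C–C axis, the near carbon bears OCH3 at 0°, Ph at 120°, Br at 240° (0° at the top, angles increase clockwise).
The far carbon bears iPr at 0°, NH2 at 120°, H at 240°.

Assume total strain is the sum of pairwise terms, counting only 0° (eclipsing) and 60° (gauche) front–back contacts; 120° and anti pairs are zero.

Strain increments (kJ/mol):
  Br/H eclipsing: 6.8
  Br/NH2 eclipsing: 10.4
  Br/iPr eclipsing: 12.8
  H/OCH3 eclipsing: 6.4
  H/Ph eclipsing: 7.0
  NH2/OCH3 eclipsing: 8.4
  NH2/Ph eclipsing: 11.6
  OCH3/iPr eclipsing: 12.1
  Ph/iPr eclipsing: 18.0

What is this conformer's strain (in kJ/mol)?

This conformer is eclipsed. OCH3 at 0° is eclipsed with iPr at 0° (12.1); Ph at 120° is eclipsed with NH2 at 120° (11.6); Br at 240° is eclipsed with H at 240° (6.8). Total 30.5 kJ/mol.

30.5 kJ/mol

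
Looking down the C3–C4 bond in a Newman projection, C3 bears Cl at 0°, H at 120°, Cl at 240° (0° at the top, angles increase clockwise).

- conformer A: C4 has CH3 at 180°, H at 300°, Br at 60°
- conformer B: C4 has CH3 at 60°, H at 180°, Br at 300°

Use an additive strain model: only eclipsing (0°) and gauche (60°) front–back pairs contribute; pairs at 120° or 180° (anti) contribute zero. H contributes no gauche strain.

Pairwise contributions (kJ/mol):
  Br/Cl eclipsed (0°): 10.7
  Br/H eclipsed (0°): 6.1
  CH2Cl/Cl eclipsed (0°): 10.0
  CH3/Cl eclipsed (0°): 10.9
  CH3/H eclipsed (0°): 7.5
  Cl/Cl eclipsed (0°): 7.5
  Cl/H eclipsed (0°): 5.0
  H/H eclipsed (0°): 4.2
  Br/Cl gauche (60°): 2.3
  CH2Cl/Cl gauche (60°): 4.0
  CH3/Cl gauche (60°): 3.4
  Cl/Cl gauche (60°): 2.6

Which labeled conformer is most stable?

A (staggered): Cl(0°)/Br(60°) gauche 2.3; Cl(240°)/CH3(180°) gauche 3.4 → 5.7 kJ/mol.
B (staggered): Cl(0°)/CH3(60°) gauche 3.4; Cl(0°)/Br(300°) gauche 2.3; Cl(240°)/Br(300°) gauche 2.3 → 8.0 kJ/mol.
A has the lowest total (5.7 kJ/mol).

A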